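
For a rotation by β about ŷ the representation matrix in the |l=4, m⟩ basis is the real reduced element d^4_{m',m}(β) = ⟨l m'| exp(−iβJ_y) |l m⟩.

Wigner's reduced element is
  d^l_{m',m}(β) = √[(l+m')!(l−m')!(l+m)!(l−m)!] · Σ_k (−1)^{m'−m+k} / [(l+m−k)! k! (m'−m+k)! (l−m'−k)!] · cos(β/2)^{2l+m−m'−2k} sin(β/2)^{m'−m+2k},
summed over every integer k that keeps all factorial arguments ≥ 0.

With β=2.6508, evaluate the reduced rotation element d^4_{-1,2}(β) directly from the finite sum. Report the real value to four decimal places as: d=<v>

d=0.5827

d^4_{-1,2}(β=2.6508) via Wigner's sum:
With c≡cos(β/2)=0.242941 and s≡sin(β/2)=0.970041, N=[6·120·720·2]^{1/2}=1018.233765
k: max(0,(2)−(-1))=3 … min(4+(2),4−(-1))=5
  k=3: (−1)^0·1018.2338/(72)·0.2429^5·0.9700^3 = +0.010924
  k=4: (−1)^1·1018.2338/(48)·0.2429^3·0.9700^5 = -0.261251
  k=5: (−1)^2·1018.2338/(240)·0.2429^1·0.9700^7 = +0.833044
d^4_{-1,2}(2.6508) = +0.010924 -0.261251 +0.833044 = +0.582716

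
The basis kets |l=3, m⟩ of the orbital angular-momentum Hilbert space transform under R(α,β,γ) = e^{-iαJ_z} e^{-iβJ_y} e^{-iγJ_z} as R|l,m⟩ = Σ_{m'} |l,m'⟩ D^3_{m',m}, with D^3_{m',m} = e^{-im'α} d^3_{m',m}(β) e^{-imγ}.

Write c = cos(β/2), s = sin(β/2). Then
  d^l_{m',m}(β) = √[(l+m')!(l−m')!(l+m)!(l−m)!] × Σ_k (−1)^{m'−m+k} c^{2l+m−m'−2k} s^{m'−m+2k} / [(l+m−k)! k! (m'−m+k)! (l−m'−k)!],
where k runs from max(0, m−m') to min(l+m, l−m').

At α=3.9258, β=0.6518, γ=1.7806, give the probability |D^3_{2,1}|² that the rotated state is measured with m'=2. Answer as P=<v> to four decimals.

D^3_{2,1}(3.9258,0.6518,1.7806) = e^{-i·2·3.9258}·d^3_{2,1}(0.6518)·e^{-i·1·1.7806}. Compute d first:
Half-angle: c=0.947363, s=0.320162. N=√(120·1·24·2)=75.894664
k: max(0,(1)−(2))=0 … min(3+(1),3−(2))=1
  k=0: (−1)^1·75.8947/(24)·0.9474^5·0.3202^1 = -0.772594
  k=1: (−1)^2·75.8947/(12)·0.9474^3·0.3202^3 = +0.176476
d^3_{2,1}(0.6518) = -0.772594 +0.176476 = -0.596117
|D^3_{2,1}|² = |d^3_{2,1}(β)|² = (-0.596117)² = 0.355356 (the z-rotation phases have unit modulus)

P=0.3554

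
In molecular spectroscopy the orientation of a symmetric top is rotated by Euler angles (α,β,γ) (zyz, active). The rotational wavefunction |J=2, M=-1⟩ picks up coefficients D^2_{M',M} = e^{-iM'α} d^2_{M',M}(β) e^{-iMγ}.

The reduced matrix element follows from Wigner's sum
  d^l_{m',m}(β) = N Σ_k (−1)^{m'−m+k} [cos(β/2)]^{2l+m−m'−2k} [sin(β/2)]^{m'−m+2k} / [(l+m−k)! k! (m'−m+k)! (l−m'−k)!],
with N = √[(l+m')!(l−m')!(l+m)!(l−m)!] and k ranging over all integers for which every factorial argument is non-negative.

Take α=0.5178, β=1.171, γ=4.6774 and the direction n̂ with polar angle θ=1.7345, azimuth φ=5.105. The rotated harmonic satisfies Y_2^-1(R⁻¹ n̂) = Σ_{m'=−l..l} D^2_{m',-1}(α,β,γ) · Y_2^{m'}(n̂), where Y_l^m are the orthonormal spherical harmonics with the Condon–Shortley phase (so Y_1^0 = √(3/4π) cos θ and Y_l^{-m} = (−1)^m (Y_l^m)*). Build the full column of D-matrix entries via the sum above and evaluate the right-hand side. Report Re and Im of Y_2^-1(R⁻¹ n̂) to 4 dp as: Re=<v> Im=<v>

Need the full column D^2_{m',-1} for m'=−2..2 at α=0.5178, β=1.171, γ=4.6774.
cos(β/2)=0.833436, sin(β/2)=0.552616
d^2_{-2,-1}: single k=1 term ⇒ +0.639838;  D = +0.538616-0.345377i
d^2_{-1,-1}: k∈[0..1] ⇒ +0.482491 -0.636375 = -0.153884;  D = -0.071444+0.136294i
d^2_{0,-1}: k∈[0..1] ⇒ -0.783639 +0.344523 = -0.439115;  D = +0.015361+0.438847i
d^2_{1,-1}: k∈[0..1] ⇒ +0.636375 -0.093260 = +0.543115;  D = -0.285169-0.462225i
d^2_{2,-1}: single k=0 term ⇒ -0.281302;  D = +0.246838+0.134915i
Y_2^{m'}(θ=1.7345,φ=5.105) and Σ D·Y over m':
  (+0.5386-0.3454i)·(-0.2659+0.2658i)  (-0.0714+0.1363i)·(-0.0475-0.1148i)  (+0.0154+0.4388i)·(-0.2903+0.0000i)  (-0.2852-0.4622i)·(+0.0475-0.1148i)  (+0.2468+0.1349i)·(-0.2659-0.2658i)
Y_2^-1(R⁻¹ n̂) = -0.133220+0.018636i

Re=-0.1332 Im=0.0186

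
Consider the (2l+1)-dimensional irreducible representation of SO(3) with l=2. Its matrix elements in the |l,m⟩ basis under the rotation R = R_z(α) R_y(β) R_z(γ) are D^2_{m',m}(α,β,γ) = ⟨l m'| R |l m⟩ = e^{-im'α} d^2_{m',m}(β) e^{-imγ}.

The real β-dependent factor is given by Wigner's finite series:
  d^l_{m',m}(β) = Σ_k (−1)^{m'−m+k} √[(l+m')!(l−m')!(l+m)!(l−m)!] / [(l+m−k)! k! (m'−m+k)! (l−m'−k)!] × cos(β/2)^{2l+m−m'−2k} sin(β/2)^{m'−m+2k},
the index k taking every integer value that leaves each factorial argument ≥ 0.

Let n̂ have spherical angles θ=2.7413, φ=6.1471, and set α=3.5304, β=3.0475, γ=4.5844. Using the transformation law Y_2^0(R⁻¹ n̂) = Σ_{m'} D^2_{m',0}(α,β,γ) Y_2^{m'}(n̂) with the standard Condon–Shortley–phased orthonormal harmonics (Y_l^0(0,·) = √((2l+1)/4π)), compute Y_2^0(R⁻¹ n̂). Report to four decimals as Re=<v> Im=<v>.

Need the full column D^2_{m',0} for m'=−2..2 at α=3.5304, β=3.0475, γ=4.5844.
cos(β/2)=0.047029, sin(β/2)=0.998894
d^2_{-2,0}: single k=2 term ⇒ +0.005406;  D = +0.003852+0.003792i
d^2_{-1,0}: k∈[1..2] ⇒ +0.000255 -0.114815 = -0.114561;  D = +0.106010+0.043428i
d^2_{0,0}: k∈[0..2] ⇒ +0.000005 -0.008827 +0.995581 = +0.986759;  D = +0.986759+0.000000i
d^2_{1,0}: k∈[0..1] ⇒ -0.000255 +0.114815 = +0.114561;  D = -0.106010+0.043428i
d^2_{2,0}: single k=0 term ⇒ +0.005406;  D = +0.003852-0.003792i
Y_2^{m'}(θ=2.7413,φ=6.1471) and Σ D·Y over m':
  (+0.0039+0.0038i)·(+0.0565+0.0158i)  (+0.1060+0.0434i)·(-0.2747-0.0376i)  (+0.9868+0.0000i)·(+0.4871+0.0000i)  (-0.1060+0.0434i)·(+0.2747-0.0376i)  (+0.0039-0.0038i)·(+0.0565-0.0158i)
Y_2^0(R⁻¹ n̂) = +0.425993-0.000000i

Re=0.4260 Im=0.0000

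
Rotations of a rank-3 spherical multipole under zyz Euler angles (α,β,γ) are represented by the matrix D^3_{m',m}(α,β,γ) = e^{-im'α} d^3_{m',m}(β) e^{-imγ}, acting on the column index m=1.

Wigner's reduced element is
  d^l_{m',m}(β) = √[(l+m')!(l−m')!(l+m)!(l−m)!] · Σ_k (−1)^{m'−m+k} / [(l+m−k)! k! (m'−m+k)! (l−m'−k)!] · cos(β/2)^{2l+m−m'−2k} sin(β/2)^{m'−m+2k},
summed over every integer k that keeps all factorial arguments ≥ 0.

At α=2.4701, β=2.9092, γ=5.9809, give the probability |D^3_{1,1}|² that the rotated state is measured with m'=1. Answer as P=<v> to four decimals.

D^3_{1,1}(2.4701,2.9092,5.9809) = e^{-i·1·2.4701}·d^3_{1,1}(2.9092)·e^{-i·1·5.9809}. Compute d first:
Half-angle: c=0.115935, s=0.993257. N=√(24·2·24·2)=48.000000
k: max(0,(1)−(1))=0 … min(3+(1),3−(1))=2
  k=0: (−1)^0·48.0000/(48)·0.1159^6·0.9933^0 = +0.000002
  k=1: (−1)^1·48.0000/(6)·0.1159^4·0.9933^2 = -0.001426
  k=2: (−1)^2·48.0000/(8)·0.1159^2·0.9933^4 = +0.078492
d^3_{1,1}(2.9092) = +0.000002 -0.001426 +0.078492 = +0.077069
|D^3_{1,1}|² = |d^3_{1,1}(β)|² = (+0.077069)² = 0.005940 (the z-rotation phases have unit modulus)

P=0.0059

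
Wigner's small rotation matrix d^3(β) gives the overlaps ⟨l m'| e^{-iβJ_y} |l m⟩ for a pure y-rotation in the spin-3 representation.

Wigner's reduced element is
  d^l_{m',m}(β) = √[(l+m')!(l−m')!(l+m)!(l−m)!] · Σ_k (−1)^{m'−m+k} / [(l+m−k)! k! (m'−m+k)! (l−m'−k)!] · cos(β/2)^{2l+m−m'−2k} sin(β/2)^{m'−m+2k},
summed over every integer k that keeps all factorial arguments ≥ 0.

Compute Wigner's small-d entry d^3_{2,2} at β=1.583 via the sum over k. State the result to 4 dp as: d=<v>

d=-0.4968

d^3_{2,2}(β=1.583) via Wigner's sum:
c=cos(1.583/2)=0.702779, s=sin(1.583/2)=0.711408; N=√[120·1·120·1]=120.000000
Admissible k: 0..1 (factorial args all ≥0)
  k=0: (−1)^0·120.0000/(120)·0.7028^6·0.7114^0 = +0.120479
  k=1: (−1)^1·120.0000/(24)·0.7028^4·0.7114^2 = -0.617281
d^3_{2,2}(1.583) = +0.120479 -0.617281 = -0.496802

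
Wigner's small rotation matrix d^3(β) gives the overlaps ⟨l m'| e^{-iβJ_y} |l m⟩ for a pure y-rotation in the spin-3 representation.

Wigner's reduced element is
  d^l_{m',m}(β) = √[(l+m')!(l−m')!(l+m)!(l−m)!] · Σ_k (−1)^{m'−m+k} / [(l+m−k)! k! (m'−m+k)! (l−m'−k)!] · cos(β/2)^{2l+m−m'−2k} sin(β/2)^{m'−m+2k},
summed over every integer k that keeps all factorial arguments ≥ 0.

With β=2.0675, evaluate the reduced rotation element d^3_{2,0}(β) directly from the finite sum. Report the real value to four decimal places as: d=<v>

d^3_{2,0}(β=2.0675) via Wigner's sum:
c=cos(2.0675/2)=0.511600, s=sin(2.0675/2)=0.859224; N=√[120·1·6·6]=65.726707
The bounds max(0,m−m')=0 and min(l+m,l−m')=1 give 2 terms
  k=0: (−1)^2·65.7267/(12)·0.5116^4·0.8592^2 = +0.277011
  k=1: (−1)^3·65.7267/(12)·0.5116^2·0.8592^4 = -0.781352
d^3_{2,0}(2.0675) = +0.277011 -0.781352 = -0.504342

d=-0.5043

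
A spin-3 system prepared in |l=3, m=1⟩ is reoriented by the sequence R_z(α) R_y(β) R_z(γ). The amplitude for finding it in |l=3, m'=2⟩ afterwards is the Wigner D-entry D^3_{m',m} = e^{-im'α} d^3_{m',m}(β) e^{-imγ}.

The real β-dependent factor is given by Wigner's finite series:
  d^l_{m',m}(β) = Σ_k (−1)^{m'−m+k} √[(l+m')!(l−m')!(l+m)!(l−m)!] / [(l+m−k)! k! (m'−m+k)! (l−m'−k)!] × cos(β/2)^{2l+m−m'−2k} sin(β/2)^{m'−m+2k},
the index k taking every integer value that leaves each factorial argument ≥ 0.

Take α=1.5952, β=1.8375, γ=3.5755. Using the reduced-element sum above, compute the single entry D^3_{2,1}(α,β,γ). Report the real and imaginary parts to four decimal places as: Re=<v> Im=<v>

Re=0.4454 Im=-0.2334

Split into d^3_{2,1}(β=1.8375) × two z-phases.
With c≡cos(β/2)=0.606814 and s≡sin(β/2)=0.794844, N=[120·1·24·2]^{1/2}=75.894664
Admissible k: 0..1 (factorial args all ≥0)
  k=0: (−1)^1·75.8947/(24)·0.6068^5·0.7948^1 = -0.206805
  k=1: (−1)^2·75.8947/(12)·0.6068^3·0.7948^3 = +0.709647
d^3_{2,1}(1.8375) = -0.206805 +0.709647 = +0.502842
Phases: e^{-i·(2)·1.5952}=-0.998809+0.048788i, e^{-i·(1)·3.5755}=-0.907330+0.420419i ⇒ D=+0.445387-0.233412i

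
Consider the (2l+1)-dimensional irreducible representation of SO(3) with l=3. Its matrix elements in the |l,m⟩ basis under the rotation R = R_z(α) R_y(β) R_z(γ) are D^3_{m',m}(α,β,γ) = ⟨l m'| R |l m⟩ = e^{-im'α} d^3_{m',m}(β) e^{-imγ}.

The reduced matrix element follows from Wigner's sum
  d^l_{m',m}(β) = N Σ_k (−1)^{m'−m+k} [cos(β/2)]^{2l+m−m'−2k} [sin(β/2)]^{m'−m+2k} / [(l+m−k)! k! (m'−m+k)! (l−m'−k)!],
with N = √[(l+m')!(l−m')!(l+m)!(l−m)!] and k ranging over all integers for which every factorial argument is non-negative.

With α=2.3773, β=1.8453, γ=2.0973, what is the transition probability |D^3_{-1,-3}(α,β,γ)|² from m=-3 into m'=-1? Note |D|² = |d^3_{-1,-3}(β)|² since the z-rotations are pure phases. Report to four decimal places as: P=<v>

Split into d^3_{-1,-3}(β=1.8453) × two z-phases.
c=cos(1.8453/2)=0.603710, s=sin(1.8453/2)=0.797204; N=√[2·24·1·720]=185.903201
Admissible k: 0..0 (factorial args all ≥0)
  k=0: (−1)^2·185.9032/(48)·0.6037^4·0.7972^2 = +0.326962
d^3_{-1,-3}(1.8453) = +0.326962
|D^3_{-1,-3}|² = |d^3_{-1,-3}(β)|² = (+0.326962)² = 0.106904 (the z-rotation phases have unit modulus)

P=0.1069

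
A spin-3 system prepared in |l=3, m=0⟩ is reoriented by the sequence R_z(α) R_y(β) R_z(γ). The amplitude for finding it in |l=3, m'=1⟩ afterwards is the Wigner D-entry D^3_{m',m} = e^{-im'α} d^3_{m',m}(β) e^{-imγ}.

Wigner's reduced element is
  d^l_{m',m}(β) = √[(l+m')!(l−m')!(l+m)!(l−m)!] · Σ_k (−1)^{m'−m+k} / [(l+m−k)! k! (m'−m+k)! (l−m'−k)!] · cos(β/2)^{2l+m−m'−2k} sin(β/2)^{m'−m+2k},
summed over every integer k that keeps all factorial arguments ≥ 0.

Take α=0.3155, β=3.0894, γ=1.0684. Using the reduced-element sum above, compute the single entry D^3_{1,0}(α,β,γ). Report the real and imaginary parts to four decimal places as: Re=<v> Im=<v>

D^3_{1,0}(0.3155,3.0894,1.0684) = e^{-i·1·0.3155}·d^3_{1,0}(3.0894)·e^{-i·0·1.0684}. Compute d first:
With c≡cos(β/2)=0.026093 and s≡sin(β/2)=0.999660, N=[24·2·6·6]^{1/2}=41.569219
Admissible k: 0..2 (factorial args all ≥0)
  k=0: (−1)^1·41.5692/(12)·0.0261^5·0.9997^1 = -0.000000
  k=1: (−1)^2·41.5692/(4)·0.0261^3·0.9997^3 = +0.000184
  k=2: (−1)^3·41.5692/(12)·0.0261^1·0.9997^5 = -0.090236
d^3_{1,0}(3.0894) = -0.000000 +0.000184 -0.090236 = -0.090052
Attach z-rotation phases: D = e^{-i(1)(0.3155)}·(-0.090052)·e^{-i(0)(1.0684)} = -0.085607+0.027942i

Re=-0.0856 Im=0.0279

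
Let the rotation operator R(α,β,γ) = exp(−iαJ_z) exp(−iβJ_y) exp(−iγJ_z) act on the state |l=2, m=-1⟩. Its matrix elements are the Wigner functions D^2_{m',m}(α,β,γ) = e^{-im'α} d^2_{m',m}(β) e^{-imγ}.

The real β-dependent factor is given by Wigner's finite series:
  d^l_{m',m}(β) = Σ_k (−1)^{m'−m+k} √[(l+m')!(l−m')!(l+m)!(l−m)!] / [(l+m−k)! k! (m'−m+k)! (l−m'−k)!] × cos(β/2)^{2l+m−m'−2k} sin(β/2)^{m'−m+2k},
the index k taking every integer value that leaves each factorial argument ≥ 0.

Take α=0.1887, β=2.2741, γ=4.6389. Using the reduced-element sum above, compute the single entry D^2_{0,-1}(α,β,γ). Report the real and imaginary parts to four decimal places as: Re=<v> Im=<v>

Re=-0.0444 Im=-0.6025

Split into d^2_{0,-1}(β=2.2741) × two z-phases.
Half-angle: c=0.420273, s=0.907398. N=√(2·2·1·6)=4.898979
k: max(0,(-1)−(0))=0 … min(2+(-1),2−(0))=1
  k=0: (−1)^1·4.8990/(2)·0.4203^3·0.9074^1 = -0.164994
  k=1: (−1)^2·4.8990/(2)·0.4203^1·0.9074^3 = +0.769131
d^2_{0,-1}(2.2741) = -0.164994 +0.769131 = +0.604137
Attach z-rotation phases: D = e^{-i(0)(0.1887)}·(+0.604137)·e^{-i(-1)(4.6389)} = -0.044357-0.602506i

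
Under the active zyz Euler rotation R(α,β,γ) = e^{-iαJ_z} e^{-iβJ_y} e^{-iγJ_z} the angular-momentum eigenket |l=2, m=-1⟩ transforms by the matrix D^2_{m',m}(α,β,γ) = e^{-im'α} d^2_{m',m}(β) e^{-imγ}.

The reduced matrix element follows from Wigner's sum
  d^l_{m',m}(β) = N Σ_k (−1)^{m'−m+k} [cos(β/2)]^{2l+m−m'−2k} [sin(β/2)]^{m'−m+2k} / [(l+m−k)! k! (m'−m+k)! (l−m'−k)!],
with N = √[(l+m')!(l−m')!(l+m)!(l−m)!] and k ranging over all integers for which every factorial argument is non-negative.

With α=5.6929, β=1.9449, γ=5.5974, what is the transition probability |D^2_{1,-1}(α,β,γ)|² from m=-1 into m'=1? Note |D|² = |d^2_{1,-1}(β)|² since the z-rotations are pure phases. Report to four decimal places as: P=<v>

P=0.0338

First d^2_{1,-1}(β=1.9449), then the phase factors e^{-i(1)α} and e^{-i(-1)γ}:
c=cos(1.9449/2)=0.563277, s=sin(1.9449/2)=0.826268; N=√[6·1·1·6]=6.000000
Admissible k: 0..1 (factorial args all ≥0)
  k=0: (−1)^2·6.0000/(2)·0.5633^2·0.8263^2 = +0.649841
  k=1: (−1)^3·6.0000/(6)·0.5633^0·0.8263^4 = -0.466105
d^2_{1,-1}(1.9449) = +0.649841 -0.466105 = +0.183736
|D^2_{1,-1}|² = |d^2_{1,-1}(β)|² = (+0.183736)² = 0.033759 (the z-rotation phases have unit modulus)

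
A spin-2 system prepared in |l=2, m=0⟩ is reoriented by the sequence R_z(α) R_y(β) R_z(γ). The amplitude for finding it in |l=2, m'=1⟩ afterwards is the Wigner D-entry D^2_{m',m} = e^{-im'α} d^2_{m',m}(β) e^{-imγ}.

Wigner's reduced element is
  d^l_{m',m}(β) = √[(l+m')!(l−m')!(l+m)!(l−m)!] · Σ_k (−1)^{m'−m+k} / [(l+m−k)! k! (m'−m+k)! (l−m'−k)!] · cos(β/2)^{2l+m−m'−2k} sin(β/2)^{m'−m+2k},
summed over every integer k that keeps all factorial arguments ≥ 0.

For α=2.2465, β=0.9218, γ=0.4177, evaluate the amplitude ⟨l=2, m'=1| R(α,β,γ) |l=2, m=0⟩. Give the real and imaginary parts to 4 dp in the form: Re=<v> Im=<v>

D^2_{1,0}(2.2465,0.9218,0.4177) = e^{-i·1·2.2465}·d^2_{1,0}(0.9218)·e^{-i·0·0.4177}. Compute d first:
Half-angle: c=0.895653, s=0.444754. N=√(6·1·2·2)=4.898979
Admissible k: 0..1 (factorial args all ≥0)
  k=0: (−1)^1·4.8990/(2)·0.8957^3·0.4448^1 = -0.782735
  k=1: (−1)^2·4.8990/(2)·0.8957^1·0.4448^3 = +0.193008
d^2_{1,0}(0.9218) = -0.782735 +0.193008 = -0.589726
Phases: e^{-i·(1)·2.2465}=-0.625447-0.780267i, e^{-i·(0)·0.4177}=+1.000000+0.000000i ⇒ D=+0.368842+0.460144i

Re=0.3688 Im=0.4601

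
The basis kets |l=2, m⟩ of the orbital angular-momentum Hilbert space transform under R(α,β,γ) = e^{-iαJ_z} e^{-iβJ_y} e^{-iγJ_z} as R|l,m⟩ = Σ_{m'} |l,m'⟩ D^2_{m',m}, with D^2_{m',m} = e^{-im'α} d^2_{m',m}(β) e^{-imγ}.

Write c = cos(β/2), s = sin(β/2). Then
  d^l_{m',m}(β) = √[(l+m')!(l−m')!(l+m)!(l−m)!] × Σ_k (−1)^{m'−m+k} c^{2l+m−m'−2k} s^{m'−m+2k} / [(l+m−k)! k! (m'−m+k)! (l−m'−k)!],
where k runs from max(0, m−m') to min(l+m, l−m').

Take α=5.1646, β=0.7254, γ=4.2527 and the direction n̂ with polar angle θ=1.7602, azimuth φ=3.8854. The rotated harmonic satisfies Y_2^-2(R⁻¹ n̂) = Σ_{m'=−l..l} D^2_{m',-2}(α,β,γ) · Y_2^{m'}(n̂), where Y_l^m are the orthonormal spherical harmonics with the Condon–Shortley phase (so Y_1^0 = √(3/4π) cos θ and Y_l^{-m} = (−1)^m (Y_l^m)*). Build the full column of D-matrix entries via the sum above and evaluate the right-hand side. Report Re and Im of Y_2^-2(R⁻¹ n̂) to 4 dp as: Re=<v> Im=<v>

Re=-0.0135 Im=-0.3852

Need the full column D^2_{m',-2} for m'=−2..2 at α=5.1646, β=0.7254, γ=4.2527.
cos(β/2)=0.934942, sin(β/2)=0.354800
d^2_{-2,-2}: single k=0 term ⇒ +0.764081;  D = +0.763995-0.011427i
d^2_{-1,-2}: single k=0 term ⇒ -0.579920;  D = -0.261172-0.517780i
d^2_{0,-2}: single k=0 term ⇒ +0.269533;  D = -0.163422+0.214339i
d^2_{1,-2}: single k=0 term ⇒ -0.083515;  D = +0.081864+0.016527i
d^2_{2,-2}: single k=0 term ⇒ +0.015847;  D = -0.003967-0.015342i
Y_2^{m'}(θ=1.7602,φ=3.8854) and Σ D·Y over m':
  (+0.7640-0.0114i)·(+0.0310-0.3713i)  (-0.2612-0.5178i)·(+0.1051-0.0967i)  (-0.1634+0.2143i)·(-0.2819+0.0000i)  (+0.0819+0.0165i)·(-0.1051-0.0967i)  (-0.0040-0.0153i)·(+0.0310+0.3713i)
Y_2^-2(R⁻¹ n̂) = -0.013501-0.385205i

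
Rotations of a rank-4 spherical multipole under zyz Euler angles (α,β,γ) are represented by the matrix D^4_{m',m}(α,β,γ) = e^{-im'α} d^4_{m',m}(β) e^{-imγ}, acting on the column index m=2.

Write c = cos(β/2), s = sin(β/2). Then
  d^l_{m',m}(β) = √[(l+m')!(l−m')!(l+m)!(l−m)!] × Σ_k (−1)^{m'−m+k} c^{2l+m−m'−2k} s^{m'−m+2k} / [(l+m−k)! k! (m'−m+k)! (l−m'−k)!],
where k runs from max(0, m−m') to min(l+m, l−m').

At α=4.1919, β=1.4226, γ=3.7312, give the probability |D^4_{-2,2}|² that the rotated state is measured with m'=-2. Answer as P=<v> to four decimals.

Split into d^4_{-2,2}(β=1.4226) × two z-phases.
c=cos(1.4226/2)=0.757514, s=sin(1.4226/2)=0.652819; N=√[2·720·720·2]=1440.000000
k∈{4,5,6} keeps every argument non-negative
  k=4: (−1)^0·1440.0000/(96)·0.7575^4·0.6528^4 = +0.897067
  k=5: (−1)^1·1440.0000/(120)·0.7575^2·0.6528^6 = -0.532991
  k=6: (−1)^2·1440.0000/(1440)·0.7575^0·0.6528^8 = +0.032987
d^4_{-2,2}(1.4226) = +0.897067 -0.532991 +0.032987 = +0.397064
|D^4_{-2,2}|² = |d^4_{-2,2}(β)|² = (+0.397064)² = 0.157660 (the z-rotation phases have unit modulus)

P=0.1577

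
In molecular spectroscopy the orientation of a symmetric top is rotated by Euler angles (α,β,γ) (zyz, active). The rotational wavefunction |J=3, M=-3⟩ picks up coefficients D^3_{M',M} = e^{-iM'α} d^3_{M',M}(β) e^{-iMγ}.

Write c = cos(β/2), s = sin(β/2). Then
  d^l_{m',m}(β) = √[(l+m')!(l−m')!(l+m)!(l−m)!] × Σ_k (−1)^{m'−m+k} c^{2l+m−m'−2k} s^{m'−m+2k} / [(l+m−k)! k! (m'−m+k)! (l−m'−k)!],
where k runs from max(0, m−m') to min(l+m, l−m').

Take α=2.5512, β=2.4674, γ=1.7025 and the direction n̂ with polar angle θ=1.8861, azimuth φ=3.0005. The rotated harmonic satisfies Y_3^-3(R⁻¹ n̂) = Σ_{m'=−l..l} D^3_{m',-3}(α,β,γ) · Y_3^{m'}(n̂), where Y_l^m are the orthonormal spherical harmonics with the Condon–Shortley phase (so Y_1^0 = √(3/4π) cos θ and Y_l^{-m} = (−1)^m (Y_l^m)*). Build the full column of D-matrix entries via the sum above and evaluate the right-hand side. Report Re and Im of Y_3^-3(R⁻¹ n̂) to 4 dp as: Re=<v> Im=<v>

Need the full column D^3_{m',-3} for m'=−3..3 at α=2.5512, β=2.4674, γ=1.7025.
cos(β/2)=0.330748, sin(β/2)=0.943719
d^3_{-3,-3}: single k=0 term ⇒ +0.001309;  D = +0.001284+0.000253i
d^3_{-2,-3}: single k=0 term ⇒ -0.009150;  D = +0.006472+0.006468i
d^3_{-1,-3}: single k=0 term ⇒ +0.041278;  D = +0.008010+0.040494i
d^3_{0,-3}: single k=0 term ⇒ -0.135999;  D = -0.052347+0.125521i
d^3_{1,-3}: single k=0 term ⇒ +0.336056;  D = -0.280120+0.185652i
d^3_{2,-3}: single k=0 term ⇒ -0.606438;  D = -0.606431-0.003093i
d^3_{3,-3}: single k=0 term ⇒ +0.706409;  D = -0.584816-0.396237i
Y_3^{m'}(θ=1.8861,φ=3.0005) and Σ D·Y over m':
  (+0.0013+0.0003i)·(-0.3269-0.1473i)  (+0.0065+0.0065i)·(-0.2751-0.0798i)  (+0.0080+0.0405i)·(+0.1579+0.0224i)  (-0.0523+0.1255i)·(+0.2915+0.0000i)  (-0.2801+0.1857i)·(-0.1579+0.0224i)  (-0.6064-0.0031i)·(-0.2751+0.0798i)  (-0.5848-0.3962i)·(+0.3269-0.1473i)
Y_3^-3(R⁻¹ n̂) = -0.058900-0.085922i

Re=-0.0589 Im=-0.0859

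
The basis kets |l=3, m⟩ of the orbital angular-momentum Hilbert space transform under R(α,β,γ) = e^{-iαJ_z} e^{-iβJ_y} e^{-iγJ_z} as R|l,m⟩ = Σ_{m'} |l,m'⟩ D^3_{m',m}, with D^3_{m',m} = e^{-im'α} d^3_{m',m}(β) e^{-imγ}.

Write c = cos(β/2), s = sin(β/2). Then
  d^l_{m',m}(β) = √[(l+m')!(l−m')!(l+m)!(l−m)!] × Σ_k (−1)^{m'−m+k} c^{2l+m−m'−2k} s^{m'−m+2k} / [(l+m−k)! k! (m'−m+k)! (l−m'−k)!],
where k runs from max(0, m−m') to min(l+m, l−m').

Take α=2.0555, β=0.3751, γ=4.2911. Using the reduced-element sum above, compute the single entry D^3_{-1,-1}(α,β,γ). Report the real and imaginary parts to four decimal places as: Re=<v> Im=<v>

First d^3_{-1,-1}(β=0.3751), then the phase factors e^{-i(-1)α} and e^{-i(-1)γ}:
Half-angle: c=0.982464, s=0.186452. N=√(2·24·2·24)=48.000000
k: max(0,(-1)−(-1))=0 … min(3+(-1),3−(-1))=2
  k=0: (−1)^0·48.0000/(48)·0.9825^6·0.1865^0 = +0.899290
  k=1: (−1)^1·48.0000/(6)·0.9825^4·0.1865^2 = -0.259115
  k=2: (−1)^2·48.0000/(8)·0.9825^2·0.1865^4 = +0.006999
d^3_{-1,-1}(0.3751) = +0.899290 -0.259115 +0.006999 = +0.647174
D = (-0.465946+0.884813i)·(+0.647174)·(-0.408937-0.912563i) = +0.645874+0.041013i

Re=0.6459 Im=0.0410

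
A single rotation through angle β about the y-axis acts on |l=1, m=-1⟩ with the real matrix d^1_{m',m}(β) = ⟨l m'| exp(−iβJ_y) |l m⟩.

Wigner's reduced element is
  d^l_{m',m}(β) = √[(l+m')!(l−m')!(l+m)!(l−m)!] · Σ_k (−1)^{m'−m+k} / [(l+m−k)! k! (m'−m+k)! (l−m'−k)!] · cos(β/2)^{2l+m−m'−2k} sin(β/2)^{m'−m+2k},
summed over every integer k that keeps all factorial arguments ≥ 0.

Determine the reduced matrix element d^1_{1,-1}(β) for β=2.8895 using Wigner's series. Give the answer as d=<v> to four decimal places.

d^1_{1,-1}(β=2.8895) via Wigner's sum:
Half-angle: c=0.125713, s=0.992067. N=√(2·1·1·2)=2.000000
Admissible k: 0..0 (factorial args all ≥0)
  k=0: (−1)^2·2.0000/(2)·0.1257^0·0.9921^2 = +0.984196
d^1_{1,-1}(2.8895) = +0.984196

d=0.9842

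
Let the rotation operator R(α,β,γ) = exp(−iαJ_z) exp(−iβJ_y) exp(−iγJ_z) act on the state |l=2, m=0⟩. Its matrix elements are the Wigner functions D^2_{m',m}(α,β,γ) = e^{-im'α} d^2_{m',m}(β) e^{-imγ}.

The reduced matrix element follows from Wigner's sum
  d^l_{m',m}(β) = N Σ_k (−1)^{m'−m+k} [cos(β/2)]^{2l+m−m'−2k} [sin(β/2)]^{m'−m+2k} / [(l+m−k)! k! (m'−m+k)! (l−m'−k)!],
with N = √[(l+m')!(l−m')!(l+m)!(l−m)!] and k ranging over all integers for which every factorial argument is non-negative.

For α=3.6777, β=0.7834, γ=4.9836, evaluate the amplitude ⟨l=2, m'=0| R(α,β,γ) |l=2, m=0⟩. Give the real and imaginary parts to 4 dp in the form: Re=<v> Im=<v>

Re=0.2530 Im=0.0000

Split into d^2_{0,0}(β=0.7834) × two z-phases.
c=cos(0.7834/2)=0.924261, s=sin(0.7834/2)=0.381760; N=√[2·2·2·2]=4.000000
k∈{0,1,2} keeps every argument non-negative
  k=0: (−1)^0·4.0000/(4)·0.9243^4·0.3818^0 = +0.729759
  k=1: (−1)^1·4.0000/(1)·0.9243^2·0.3818^2 = -0.498002
  k=2: (−1)^2·4.0000/(4)·0.9243^0·0.3818^4 = +0.021240
d^2_{0,0}(0.7834) = +0.729759 -0.498002 +0.021240 = +0.252997
Phases: e^{-i·(0)·3.6777}=+1.000000+0.000000i, e^{-i·(0)·4.9836}=+1.000000+0.000000i ⇒ D=+0.252997+0.000000i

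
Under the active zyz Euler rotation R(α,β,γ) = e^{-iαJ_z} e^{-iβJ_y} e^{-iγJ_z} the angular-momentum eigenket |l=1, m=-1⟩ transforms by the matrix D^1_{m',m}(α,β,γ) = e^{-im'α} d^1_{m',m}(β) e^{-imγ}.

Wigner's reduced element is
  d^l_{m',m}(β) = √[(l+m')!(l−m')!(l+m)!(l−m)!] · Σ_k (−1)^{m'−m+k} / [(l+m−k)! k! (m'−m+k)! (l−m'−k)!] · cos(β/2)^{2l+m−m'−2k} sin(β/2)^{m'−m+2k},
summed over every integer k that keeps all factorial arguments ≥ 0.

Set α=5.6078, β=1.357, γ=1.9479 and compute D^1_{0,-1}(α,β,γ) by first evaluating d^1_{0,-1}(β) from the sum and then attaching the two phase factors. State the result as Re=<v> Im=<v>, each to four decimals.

Re=0.2544 Im=-0.6425

D^1_{0,-1}(5.6078,1.357,1.9479) = e^{-i·0·5.6078}·d^1_{0,-1}(1.357)·e^{-i·-1·1.9479}. Compute d first:
Half-angle: c=0.778515, s=0.627626. N=√(1·1·1·2)=1.414214
k: max(0,(-1)−(0))=0 … min(1+(-1),1−(0))=0
  k=0: (−1)^1·1.4142/(1)·0.7785^1·0.6276^1 = -0.691008
d^1_{0,-1}(1.357) = -0.691008
D = (+1.000000+0.000000i)·(-0.691008)·(-0.368229+0.929735i) = +0.254449-0.642454i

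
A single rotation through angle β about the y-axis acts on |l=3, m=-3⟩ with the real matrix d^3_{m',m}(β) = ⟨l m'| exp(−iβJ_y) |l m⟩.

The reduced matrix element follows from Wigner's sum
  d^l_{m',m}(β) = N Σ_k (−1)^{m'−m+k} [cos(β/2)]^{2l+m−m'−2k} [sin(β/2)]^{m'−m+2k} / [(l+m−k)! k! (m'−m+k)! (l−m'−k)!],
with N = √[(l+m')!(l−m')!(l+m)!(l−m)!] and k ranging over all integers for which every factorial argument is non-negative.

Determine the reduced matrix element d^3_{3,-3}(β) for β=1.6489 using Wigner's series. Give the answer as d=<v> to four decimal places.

d^3_{3,-3}(β=1.6489) via Wigner's sum:
Half-angle: c=0.678961, s=0.734174. N=√(720·1·1·720)=720.000000
k: max(0,(-3)−(3))=0 … min(3+(-3),3−(3))=0
  k=0: (−1)^6·720.0000/(720)·0.6790^0·0.7342^6 = +0.156601
d^3_{3,-3}(1.6489) = +0.156601

d=0.1566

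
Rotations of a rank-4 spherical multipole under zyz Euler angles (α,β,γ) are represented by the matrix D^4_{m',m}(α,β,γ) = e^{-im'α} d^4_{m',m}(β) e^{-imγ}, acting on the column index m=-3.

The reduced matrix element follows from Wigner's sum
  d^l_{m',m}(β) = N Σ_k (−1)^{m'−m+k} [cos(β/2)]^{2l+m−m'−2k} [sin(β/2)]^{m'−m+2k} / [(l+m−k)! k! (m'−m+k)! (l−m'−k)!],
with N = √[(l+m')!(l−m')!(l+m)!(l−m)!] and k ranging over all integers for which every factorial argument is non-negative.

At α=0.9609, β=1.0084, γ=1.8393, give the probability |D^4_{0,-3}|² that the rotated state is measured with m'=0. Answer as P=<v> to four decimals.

Split into d^4_{0,-3}(β=1.0084) × two z-phases.
Half-angle: c=0.875561, s=0.483107. N=√(24·24·1·5040)=1703.830978
k∈{0,1} keeps every argument non-negative
  k=0: (−1)^3·1703.8310/(144)·0.8756^5·0.4831^3 = -0.686479
  k=1: (−1)^4·1703.8310/(144)·0.8756^3·0.4831^5 = +0.208997
d^4_{0,-3}(1.0084) = -0.686479 +0.208997 = -0.477481
|D^4_{0,-3}|² = |d^4_{0,-3}(β)|² = (-0.477481)² = 0.227988 (the z-rotation phases have unit modulus)

P=0.2280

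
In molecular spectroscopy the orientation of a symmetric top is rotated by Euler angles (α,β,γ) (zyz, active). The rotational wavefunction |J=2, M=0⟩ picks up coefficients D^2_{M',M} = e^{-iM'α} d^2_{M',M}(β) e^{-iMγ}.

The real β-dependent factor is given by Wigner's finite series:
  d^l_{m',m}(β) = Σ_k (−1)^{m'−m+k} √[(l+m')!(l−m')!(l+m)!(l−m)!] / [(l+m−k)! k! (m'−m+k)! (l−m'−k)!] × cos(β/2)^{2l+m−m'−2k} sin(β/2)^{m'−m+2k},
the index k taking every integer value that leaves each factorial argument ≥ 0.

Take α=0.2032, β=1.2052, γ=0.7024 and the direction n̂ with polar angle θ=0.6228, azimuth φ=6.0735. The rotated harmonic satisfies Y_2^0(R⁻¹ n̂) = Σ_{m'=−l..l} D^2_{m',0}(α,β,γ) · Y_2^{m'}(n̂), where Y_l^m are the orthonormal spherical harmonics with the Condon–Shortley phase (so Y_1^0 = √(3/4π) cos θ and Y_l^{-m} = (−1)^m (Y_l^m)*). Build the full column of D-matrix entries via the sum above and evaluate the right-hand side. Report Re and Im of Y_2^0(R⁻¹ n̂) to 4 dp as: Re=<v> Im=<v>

Re=0.2742 Im=0.0000

Need the full column D^2_{m',0} for m'=−2..2 at α=0.2032, β=1.2052, γ=0.7024.
cos(β/2)=0.823865, sin(β/2)=0.566786
d^2_{-2,0}: single k=2 term ⇒ +0.534105;  D = +0.490602+0.211134i
d^2_{-1,0}: k∈[1..2] ⇒ +0.776359 -0.367443 = +0.408917;  D = +0.400503+0.082521i
d^2_{0,0}: k∈[0..2] ⇒ +0.460706 -0.872189 +0.103200 = -0.308284;  D = -0.308284+0.000000i
d^2_{1,0}: k∈[0..1] ⇒ -0.776359 +0.367443 = -0.408917;  D = -0.400503+0.082521i
d^2_{2,0}: single k=0 term ⇒ +0.534105;  D = +0.490602-0.211134i
Y_2^{m'}(θ=0.6228,φ=6.0735) and Σ D·Y over m':
  (+0.4906+0.2111i)·(+0.1200+0.0535i)  (+0.4005+0.0825i)·(+0.3580+0.0762i)  (-0.3083+0.0000i)·(+0.3088+0.0000i)  (-0.4005+0.0825i)·(-0.3580+0.0762i)  (+0.4906-0.2111i)·(+0.1200-0.0535i)
Y_2^0(R⁻¹ n̂) = +0.274170+0.000000i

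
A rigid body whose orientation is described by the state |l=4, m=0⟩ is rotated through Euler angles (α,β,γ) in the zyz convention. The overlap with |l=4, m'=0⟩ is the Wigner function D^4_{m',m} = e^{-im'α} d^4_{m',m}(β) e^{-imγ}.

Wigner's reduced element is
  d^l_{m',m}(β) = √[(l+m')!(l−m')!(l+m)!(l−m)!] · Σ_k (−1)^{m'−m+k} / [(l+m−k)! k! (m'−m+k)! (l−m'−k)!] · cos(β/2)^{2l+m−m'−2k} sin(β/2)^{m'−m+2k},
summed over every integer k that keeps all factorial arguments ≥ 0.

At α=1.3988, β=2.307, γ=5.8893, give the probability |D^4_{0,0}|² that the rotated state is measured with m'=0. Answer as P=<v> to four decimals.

D^4_{0,0}(1.3988,2.307,5.8893) = e^{-i·0·1.3988}·d^4_{0,0}(2.307)·e^{-i·0·5.8893}. Compute d first:
With c≡cos(β/2)=0.405290 and s≡sin(β/2)=0.914188, N=[24·24·24·24]^{1/2}=576.000000
The bounds max(0,m−m')=0 and min(l+m,l−m')=4 give 5 terms
  k=0: (−1)^0·576.0000/(576)·0.4053^8·0.9142^0 = +0.000728
  k=1: (−1)^1·576.0000/(36)·0.4053^6·0.9142^2 = -0.059264
  k=2: (−1)^2·576.0000/(16)·0.4053^4·0.9142^4 = +0.678437
  k=3: (−1)^3·576.0000/(36)·0.4053^2·0.9142^6 = -1.534142
  k=4: (−1)^4·576.0000/(576)·0.4053^0·0.9142^8 = +0.487848
d^4_{0,0}(2.307) = +0.000728 -0.059264 +0.678437 -1.534142 +0.487848 = -0.426393
|D^4_{0,0}|² = |d^4_{0,0}(β)|² = (-0.426393)² = 0.181811 (the z-rotation phases have unit modulus)

P=0.1818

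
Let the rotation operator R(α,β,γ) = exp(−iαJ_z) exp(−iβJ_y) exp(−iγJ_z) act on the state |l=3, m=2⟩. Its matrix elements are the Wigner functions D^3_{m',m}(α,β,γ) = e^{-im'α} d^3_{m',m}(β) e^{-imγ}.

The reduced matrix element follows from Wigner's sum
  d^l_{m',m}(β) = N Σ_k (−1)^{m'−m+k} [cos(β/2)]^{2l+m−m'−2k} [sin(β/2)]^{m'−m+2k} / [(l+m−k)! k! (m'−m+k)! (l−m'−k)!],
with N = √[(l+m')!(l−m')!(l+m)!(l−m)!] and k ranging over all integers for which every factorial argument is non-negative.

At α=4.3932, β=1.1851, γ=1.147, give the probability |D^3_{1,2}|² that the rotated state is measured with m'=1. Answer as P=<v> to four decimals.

P=0.0042

D^3_{1,2}(4.3932,1.1851,1.147) = e^{-i·1·4.3932}·d^3_{1,2}(1.1851)·e^{-i·2·1.147}. Compute d first:
With c≡cos(β/2)=0.829519 and s≡sin(β/2)=0.558478, N=[24·2·120·1]^{1/2}=75.894664
k∈{1,2} keeps every argument non-negative
  k=1: (−1)^0·75.8947/(24)·0.8295^5·0.5585^1 = +0.693647
  k=2: (−1)^1·75.8947/(12)·0.8295^3·0.5585^3 = -0.628822
d^3_{1,2}(1.1851) = +0.693647 -0.628822 = +0.064825
|D^3_{1,2}|² = |d^3_{1,2}(β)|² = (+0.064825)² = 0.004202 (the z-rotation phases have unit modulus)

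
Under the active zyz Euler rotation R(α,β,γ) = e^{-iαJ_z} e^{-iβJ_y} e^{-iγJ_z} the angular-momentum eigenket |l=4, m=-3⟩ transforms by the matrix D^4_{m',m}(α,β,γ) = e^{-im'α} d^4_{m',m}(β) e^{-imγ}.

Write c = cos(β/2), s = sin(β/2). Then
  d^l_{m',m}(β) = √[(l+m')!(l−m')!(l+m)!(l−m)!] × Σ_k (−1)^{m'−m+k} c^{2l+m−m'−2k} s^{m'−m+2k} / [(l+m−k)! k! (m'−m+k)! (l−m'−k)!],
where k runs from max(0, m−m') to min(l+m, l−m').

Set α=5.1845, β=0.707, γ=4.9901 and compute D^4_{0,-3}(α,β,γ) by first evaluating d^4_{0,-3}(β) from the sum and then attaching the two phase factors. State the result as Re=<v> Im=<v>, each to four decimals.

Re=0.2281 Im=-0.2073

First d^4_{0,-3}(β=0.707), then the phase factors e^{-i(0)α} and e^{-i(-3)γ}:
With c≡cos(β/2)=0.938167 and s≡sin(β/2)=0.346184, N=[24·24·1·5040]^{1/2}=1703.830978
The bounds max(0,m−m')=0 and min(l+m,l−m')=1 give 2 terms
  k=0: (−1)^3·1703.8310/(144)·0.9382^5·0.3462^3 = -0.356766
  k=1: (−1)^4·1703.8310/(144)·0.9382^3·0.3462^5 = +0.048578
d^4_{0,-3}(0.707) = -0.356766 +0.048578 = -0.308188
D = (+1.000000+0.000000i)·(-0.308188)·(-0.740042+0.672560i) = +0.228072-0.207275i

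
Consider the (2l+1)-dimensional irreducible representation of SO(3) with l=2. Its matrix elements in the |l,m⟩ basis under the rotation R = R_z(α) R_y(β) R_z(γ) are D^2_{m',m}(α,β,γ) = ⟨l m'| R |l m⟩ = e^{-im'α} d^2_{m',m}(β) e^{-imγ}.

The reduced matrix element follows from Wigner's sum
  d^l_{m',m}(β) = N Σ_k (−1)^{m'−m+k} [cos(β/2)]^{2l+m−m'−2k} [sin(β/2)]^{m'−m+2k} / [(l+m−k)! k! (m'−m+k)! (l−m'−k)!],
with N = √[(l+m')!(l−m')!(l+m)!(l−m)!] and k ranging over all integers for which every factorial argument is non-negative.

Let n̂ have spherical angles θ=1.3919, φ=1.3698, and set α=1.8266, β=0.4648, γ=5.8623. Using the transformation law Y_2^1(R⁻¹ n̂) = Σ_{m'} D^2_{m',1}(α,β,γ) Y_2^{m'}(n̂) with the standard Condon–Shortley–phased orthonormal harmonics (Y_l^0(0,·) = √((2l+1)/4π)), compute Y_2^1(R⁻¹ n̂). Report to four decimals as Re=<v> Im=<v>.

Need the full column D^2_{m',1} for m'=−2..2 at α=1.8266, β=0.4648, γ=5.8623.
cos(β/2)=0.973116, sin(β/2)=0.230314
d^2_{-2,1}: single k=3 term ⇒ +0.023777;  D = -0.014167-0.019095i
d^2_{-1,1}: k∈[2..3] ⇒ +0.150692 -0.002814 = +0.147878;  D = -0.092604+0.115293i
d^2_{0,1}: k∈[1..2] ⇒ +0.519864 -0.029121 = +0.490743;  D = +0.447915+0.200502i
d^2_{1,1}: k∈[0..1] ⇒ +0.896725 -0.150692 = +0.746033;  D = +0.122598-0.735891i
d^2_{2,1}: single k=0 term ⇒ -0.424467;  D = +0.422722-0.038456i
Y_2^{m'}(θ=1.3919,φ=1.3698) and Σ D·Y over m':
  (-0.0142-0.0191i)·(-0.3442-0.1463i)  (-0.0926+0.1153i)·(+0.0270-0.1326i)  (+0.4479+0.2005i)·(-0.2854+0.0000i)  (+0.1226-0.7359i)·(-0.0270-0.1326i)  (+0.4227-0.0385i)·(-0.3442+0.1463i)
Y_2^1(R⁻¹ n̂) = -0.353725+0.045530i

Re=-0.3537 Im=0.0455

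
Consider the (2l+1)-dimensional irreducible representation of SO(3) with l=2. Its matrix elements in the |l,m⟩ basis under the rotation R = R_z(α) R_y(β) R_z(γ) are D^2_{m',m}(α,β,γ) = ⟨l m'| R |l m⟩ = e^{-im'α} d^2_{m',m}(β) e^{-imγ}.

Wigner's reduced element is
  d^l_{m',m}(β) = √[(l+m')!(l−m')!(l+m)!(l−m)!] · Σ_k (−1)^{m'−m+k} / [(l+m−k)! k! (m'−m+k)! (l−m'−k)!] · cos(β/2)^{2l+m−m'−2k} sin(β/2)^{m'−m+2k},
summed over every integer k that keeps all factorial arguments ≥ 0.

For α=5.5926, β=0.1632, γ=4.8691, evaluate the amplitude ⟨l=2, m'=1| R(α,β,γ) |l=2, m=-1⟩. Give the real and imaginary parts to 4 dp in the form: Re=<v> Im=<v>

Split into d^2_{1,-1}(β=0.1632) × two z-phases.
With c≡cos(β/2)=0.996673 and s≡sin(β/2)=0.081509, N=[6·1·1·6]^{1/2}=6.000000
Admissible k: 0..1 (factorial args all ≥0)
  k=0: (−1)^2·6.0000/(2)·0.9967^2·0.0815^2 = +0.019799
  k=1: (−1)^3·6.0000/(6)·0.9967^0·0.0815^4 = -0.000044
d^2_{1,-1}(0.1632) = +0.019799 -0.000044 = +0.019755
Attach z-rotation phases: D = e^{-i(1)(5.5926)}·(+0.019755)·e^{-i(-1)(4.8691)} = +0.014806-0.013078i

Re=0.0148 Im=-0.0131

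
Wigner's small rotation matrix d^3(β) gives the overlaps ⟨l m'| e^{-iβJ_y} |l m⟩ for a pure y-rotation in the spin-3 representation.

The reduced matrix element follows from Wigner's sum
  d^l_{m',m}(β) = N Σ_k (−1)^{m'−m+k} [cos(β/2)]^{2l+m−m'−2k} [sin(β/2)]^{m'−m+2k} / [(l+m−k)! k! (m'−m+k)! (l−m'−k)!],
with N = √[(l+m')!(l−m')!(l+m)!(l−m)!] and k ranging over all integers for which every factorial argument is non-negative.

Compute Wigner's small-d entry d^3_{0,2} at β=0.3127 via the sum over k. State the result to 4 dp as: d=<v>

d^3_{0,2}(β=0.3127) via Wigner's sum:
c=cos(0.3127/2)=0.987802, s=sin(0.3127/2)=0.155714; N=√[6·6·120·1]=65.726707
The bounds max(0,m−m')=2 and min(l+m,l−m')=3 give 2 terms
  k=2: (−1)^0·65.7267/(12)·0.9878^4·0.1557^2 = +0.126443
  k=3: (−1)^1·65.7267/(12)·0.9878^2·0.1557^4 = -0.003142
d^3_{0,2}(0.3127) = +0.126443 -0.003142 = +0.123301

d=0.1233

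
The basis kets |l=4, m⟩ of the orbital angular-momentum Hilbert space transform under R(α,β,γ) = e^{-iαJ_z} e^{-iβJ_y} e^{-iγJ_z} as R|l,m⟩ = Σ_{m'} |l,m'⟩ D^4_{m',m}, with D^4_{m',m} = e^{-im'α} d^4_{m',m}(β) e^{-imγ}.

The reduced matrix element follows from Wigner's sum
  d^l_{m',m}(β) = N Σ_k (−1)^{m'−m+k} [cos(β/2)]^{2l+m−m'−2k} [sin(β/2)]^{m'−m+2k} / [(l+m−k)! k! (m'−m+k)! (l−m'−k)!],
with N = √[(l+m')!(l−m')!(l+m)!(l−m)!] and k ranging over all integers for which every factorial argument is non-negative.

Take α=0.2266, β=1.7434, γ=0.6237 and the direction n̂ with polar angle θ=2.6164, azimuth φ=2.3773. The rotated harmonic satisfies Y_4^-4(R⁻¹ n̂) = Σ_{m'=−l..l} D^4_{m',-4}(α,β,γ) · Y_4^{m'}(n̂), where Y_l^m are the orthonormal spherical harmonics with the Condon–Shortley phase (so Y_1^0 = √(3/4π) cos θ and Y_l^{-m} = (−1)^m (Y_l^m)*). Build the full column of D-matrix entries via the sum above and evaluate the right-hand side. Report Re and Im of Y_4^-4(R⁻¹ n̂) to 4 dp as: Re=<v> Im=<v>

Need the full column D^4_{m',-4} for m'=−4..4 at α=0.2266, β=1.7434, γ=0.6237.
cos(β/2)=0.643526, sin(β/2)=0.765424
d^4_{-4,-4}: single k=0 term ⇒ +0.029412;  D = -0.028427-0.007550i
d^4_{-3,-4}: single k=0 term ⇒ -0.098949;  D = +0.098895+0.003265i
d^4_{-2,-4}: single k=0 term ⇒ +0.220182;  D = -0.216068+0.042360i
d^4_{-1,-4}: single k=0 term ⇒ -0.370366;  D = +0.338148-0.151086i
d^4_{0,-4}: single k=0 term ⇒ +0.492518;  D = -0.393040+0.296806i
d^4_{1,-4}: single k=0 term ⇒ -0.523966;  D = +0.336507-0.401627i
d^4_{2,-4}: single k=0 term ⇒ +0.440681;  D = -0.199894+0.392737i
d^4_{3,-4}: single k=0 term ⇒ -0.280173;  D = +0.067741-0.271860i
d^4_{4,-4}: single k=0 term ⇒ +0.117819;  D = -0.002074+0.117801i
Y_4^{m'}(θ=2.6164,φ=2.3773) and Σ D·Y over m':
  (-0.0284-0.0076i)·(-0.0279+0.0024i)  (+0.0989+0.0033i)·(-0.0902+0.1024i)  (-0.2161+0.0424i)·(+0.0150+0.3563i)  (+0.3381-0.1511i)·(+0.3319+0.3182i)  (-0.3930+0.2968i)·(+0.0166+0.0000i)  (+0.3365-0.4016i)·(-0.3319+0.3182i)  (-0.1999+0.3927i)·(+0.0150-0.3563i)  (+0.0677-0.2719i)·(+0.0902+0.1024i)  (-0.0021+0.1178i)·(-0.0279-0.0024i)
Y_4^-4(R⁻¹ n̂) = +0.314316+0.292628i

Re=0.3143 Im=0.2926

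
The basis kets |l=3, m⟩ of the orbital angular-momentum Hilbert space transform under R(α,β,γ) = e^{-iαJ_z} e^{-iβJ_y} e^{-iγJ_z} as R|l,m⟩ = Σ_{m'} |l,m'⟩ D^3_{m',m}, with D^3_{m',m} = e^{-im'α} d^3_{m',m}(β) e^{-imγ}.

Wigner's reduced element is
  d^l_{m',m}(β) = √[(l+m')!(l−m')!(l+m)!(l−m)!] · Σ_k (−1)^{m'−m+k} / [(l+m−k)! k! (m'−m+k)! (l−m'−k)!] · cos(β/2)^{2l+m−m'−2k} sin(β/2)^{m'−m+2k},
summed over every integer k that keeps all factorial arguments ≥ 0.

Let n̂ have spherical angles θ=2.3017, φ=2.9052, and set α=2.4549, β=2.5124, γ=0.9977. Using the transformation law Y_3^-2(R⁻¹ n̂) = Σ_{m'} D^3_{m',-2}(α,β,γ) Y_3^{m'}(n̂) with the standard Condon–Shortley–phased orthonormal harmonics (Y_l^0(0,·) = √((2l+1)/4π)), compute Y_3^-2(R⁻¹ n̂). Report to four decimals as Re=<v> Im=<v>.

Re=-0.0515 Im=-0.1100

Need the full column D^3_{m',-2} for m'=−3..3 at α=2.4549, β=2.5124, γ=0.9977.
cos(β/2)=0.309433, sin(β/2)=0.950921
d^3_{-3,-2}: single k=1 term ⇒ +0.006608;  D = -0.006594+0.000427i
d^3_{-2,-2}: k∈[0..1] ⇒ +0.000878 -0.041450 = -0.040572;  D = -0.032973-0.023640i
d^3_{-1,-2}: k∈[0..1] ⇒ -0.008531 +0.161125 = +0.152594;  D = -0.039537-0.147383i
d^3_{0,-2}: k∈[0..1] ⇒ +0.045406 -0.428816 = -0.383410;  D = +0.157950-0.349364i
d^3_{1,-2}: k∈[0..1] ⇒ -0.161125 +0.760833 = +0.599708;  D = +0.537503-0.265970i
d^3_{2,-2}: k∈[0..1] ⇒ +0.391454 -0.739380 = -0.347926;  D = +0.338985+0.078368i
d^3_{3,-2}: single k=0 term ⇒ -0.589338;  D = -0.359893-0.466687i
Y_3^{m'}(θ=2.3017,φ=2.9052) and Σ D·Y over m':
  (-0.0066+0.0004i)·(-0.1307-0.1122i)  (-0.0330-0.0236i)·(-0.3367-0.1722i)  (-0.0395-0.1474i)·(-0.2873-0.0692i)  (+0.1579-0.3494i)·(+0.1923+0.0000i)  (+0.5375-0.2660i)·(+0.2873-0.0692i)  (+0.3390+0.0784i)·(-0.3367+0.1722i)  (-0.3599-0.4667i)·(+0.1307-0.1122i)
Y_3^-2(R⁻¹ n̂) = -0.051533-0.110030i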